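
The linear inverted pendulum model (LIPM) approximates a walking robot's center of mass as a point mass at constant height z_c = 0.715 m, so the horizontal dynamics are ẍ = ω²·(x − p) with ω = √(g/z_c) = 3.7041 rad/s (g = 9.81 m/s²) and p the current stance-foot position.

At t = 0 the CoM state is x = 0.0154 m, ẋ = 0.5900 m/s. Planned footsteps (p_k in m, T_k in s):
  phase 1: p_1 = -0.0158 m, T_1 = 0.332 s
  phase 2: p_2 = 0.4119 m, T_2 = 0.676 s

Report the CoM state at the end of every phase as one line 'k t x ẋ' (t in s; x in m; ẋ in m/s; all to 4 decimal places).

1 0.3320 0.2912 1.2760
2 1.0080 1.7617 5.1407

phase 1: p=-0.0158, T=0.332, ωT=1.229761, cosh=1.856388, sinh=1.564025; start (x,ẋ)=(0.015400, 0.590000) → end (x,ẋ)=(0.291242, 1.276020)
phase 2: p=0.4119, T=0.676, ωT=2.503972, cosh=6.156367, sinh=6.074607; start (x,ẋ)=(0.291242, 1.276020) → end (x,ẋ)=(1.761716, 5.140722)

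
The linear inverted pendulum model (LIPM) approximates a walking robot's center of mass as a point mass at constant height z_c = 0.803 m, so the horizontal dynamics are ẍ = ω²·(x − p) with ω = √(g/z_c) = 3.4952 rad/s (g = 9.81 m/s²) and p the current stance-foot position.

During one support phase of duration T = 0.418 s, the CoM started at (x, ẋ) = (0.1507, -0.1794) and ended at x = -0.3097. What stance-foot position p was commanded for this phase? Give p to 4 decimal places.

p = 0.4306

ωT = 3.4952·0.418 = 1.460994; cosh(ωT) = 2.271123, sinh(ωT) = 2.039117
x(T) = p + (x₀−p)·cosh(ωT) + (ẋ₀/ω)·sinh(ωT) ⇒ p·(1 − cosh) = x(T) − x₀·cosh − (ẋ₀/ω)·sinh
numerator   = -0.3097 − (0.1507)·2.271123 − (-0.1794/3.4952)·2.039117 = -0.547295
denominator = 1 − 2.271123 = -1.271123
p = -0.547295 / -1.271123 = 0.4306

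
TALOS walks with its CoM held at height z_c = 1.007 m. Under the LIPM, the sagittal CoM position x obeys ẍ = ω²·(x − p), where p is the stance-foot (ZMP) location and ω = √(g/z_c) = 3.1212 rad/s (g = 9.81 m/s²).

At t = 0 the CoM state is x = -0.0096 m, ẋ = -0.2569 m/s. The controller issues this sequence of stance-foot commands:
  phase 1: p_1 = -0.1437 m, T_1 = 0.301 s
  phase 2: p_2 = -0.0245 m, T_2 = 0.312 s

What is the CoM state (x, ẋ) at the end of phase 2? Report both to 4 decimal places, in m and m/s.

x = -0.0134, ẋ = 0.0754

phase 1: p=-0.1437, T=0.301, ωT=0.939481, cosh=1.474742, sinh=1.083912; start (x,ẋ)=(-0.009600, -0.256900) → end (x,ẋ)=(-0.035152, 0.074813)
phase 2: p=-0.0245, T=0.312, ωT=0.973814, cosh=1.512833, sinh=1.135193; start (x,ẋ)=(-0.035152, 0.074813) → end (x,ẋ)=(-0.013405, 0.075439)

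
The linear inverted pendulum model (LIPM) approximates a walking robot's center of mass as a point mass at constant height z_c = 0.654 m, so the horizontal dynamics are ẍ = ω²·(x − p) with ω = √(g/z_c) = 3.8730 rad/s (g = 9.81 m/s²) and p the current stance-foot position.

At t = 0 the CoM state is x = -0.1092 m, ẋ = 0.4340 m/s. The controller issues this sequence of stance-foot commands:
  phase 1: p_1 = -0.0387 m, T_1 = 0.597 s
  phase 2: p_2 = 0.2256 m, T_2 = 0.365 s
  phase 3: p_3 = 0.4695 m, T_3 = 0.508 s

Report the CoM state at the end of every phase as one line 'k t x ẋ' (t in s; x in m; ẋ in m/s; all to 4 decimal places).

phase 1: p=-0.0387, T=0.597, ωT=2.312181, cosh=5.097733, sinh=4.998688; start (x,ẋ)=(-0.109200, 0.434000) → end (x,ẋ)=(0.162052, 0.847542)
phase 2: p=0.2256, T=0.365, ωT=1.413645, cosh=2.177084, sinh=1.933829; start (x,ẋ)=(0.162052, 0.847542) → end (x,ẋ)=(0.510437, 1.369213)
phase 3: p=0.4695, T=0.508, ωT=1.967484, cosh=3.646233, sinh=3.506425; start (x,ẋ)=(0.510437, 1.369213) → end (x,ẋ)=(1.858384, 5.548409)

1 0.5970 0.1621 0.8475
2 0.9620 0.5104 1.3692
3 1.4700 1.8584 5.5484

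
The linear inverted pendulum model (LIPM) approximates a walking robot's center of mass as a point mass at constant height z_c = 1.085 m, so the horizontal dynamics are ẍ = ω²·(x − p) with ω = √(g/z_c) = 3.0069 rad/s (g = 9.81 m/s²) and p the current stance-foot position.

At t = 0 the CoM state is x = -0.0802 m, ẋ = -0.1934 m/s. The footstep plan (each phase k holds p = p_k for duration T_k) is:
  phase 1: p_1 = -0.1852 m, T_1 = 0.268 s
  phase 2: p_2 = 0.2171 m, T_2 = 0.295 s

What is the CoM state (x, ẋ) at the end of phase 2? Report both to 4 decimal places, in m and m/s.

phase 1: p=-0.1852, T=0.268, ωT=0.805849, cosh=1.342653, sinh=0.895944; start (x,ẋ)=(-0.080200, -0.193400) → end (x,ẋ)=(-0.101847, 0.023203)
phase 2: p=0.2171, T=0.295, ωT=0.887035, cosh=1.419898, sinh=1.008023; start (x,ẋ)=(-0.101847, 0.023203) → end (x,ẋ)=(-0.227995, -0.933793)

x = -0.2280, ẋ = -0.9338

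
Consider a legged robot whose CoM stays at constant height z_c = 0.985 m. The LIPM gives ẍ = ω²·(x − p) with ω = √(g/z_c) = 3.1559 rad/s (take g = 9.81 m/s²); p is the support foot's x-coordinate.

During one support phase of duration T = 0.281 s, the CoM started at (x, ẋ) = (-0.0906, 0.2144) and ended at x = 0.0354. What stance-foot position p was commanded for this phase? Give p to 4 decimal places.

p = -0.2277

ωT = 3.1559·0.281 = 0.886808; cosh(ωT) = 1.419669, sinh(ωT) = 1.007700
x(T) = p + (x₀−p)·cosh(ωT) + (ẋ₀/ω)·sinh(ωT) ⇒ p·(1 − cosh) = x(T) − x₀·cosh − (ẋ₀/ω)·sinh
numerator   = 0.0354 − (-0.0906)·1.419669 − (0.2144/3.1559)·1.007700 = 0.095563
denominator = 1 − 1.419669 = -0.419669
p = 0.095563 / -0.419669 = -0.2277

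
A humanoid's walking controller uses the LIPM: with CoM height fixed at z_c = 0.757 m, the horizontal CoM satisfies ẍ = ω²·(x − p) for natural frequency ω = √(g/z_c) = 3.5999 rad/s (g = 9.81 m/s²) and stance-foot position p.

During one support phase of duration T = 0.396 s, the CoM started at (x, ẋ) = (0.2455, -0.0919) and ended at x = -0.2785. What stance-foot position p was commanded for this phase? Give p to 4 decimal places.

p = 0.6404

ωT = 3.5999·0.396 = 1.425560; cosh(ωT) = 2.200281, sinh(ωT) = 1.959907
x(T) = p + (x₀−p)·cosh(ωT) + (ẋ₀/ω)·sinh(ωT) ⇒ p·(1 − cosh) = x(T) − x₀·cosh − (ẋ₀/ω)·sinh
numerator   = -0.2785 − (0.2455)·2.200281 − (-0.0919/3.5999)·1.959907 = -0.768636
denominator = 1 − 2.200281 = -1.200281
p = -0.768636 / -1.200281 = 0.6404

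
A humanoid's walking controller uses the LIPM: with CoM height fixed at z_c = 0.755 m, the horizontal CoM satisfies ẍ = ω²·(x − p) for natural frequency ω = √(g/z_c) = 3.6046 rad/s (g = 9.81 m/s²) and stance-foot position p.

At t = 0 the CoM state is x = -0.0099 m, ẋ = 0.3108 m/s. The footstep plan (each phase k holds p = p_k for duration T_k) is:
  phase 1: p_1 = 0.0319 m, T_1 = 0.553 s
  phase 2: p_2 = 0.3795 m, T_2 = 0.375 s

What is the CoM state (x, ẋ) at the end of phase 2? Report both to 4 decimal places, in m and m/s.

phase 1: p=0.0319, T=0.553, ωT=1.993344, cosh=3.738138, sinh=3.601899; start (x,ẋ)=(-0.009900, 0.310800) → end (x,ẋ)=(0.186213, 0.619107)
phase 2: p=0.3795, T=0.375, ωT=1.351725, cosh=2.061439, sinh=1.802646; start (x,ẋ)=(0.186213, 0.619107) → end (x,ẋ)=(0.290663, 0.020307)

x = 0.2907, ẋ = 0.0203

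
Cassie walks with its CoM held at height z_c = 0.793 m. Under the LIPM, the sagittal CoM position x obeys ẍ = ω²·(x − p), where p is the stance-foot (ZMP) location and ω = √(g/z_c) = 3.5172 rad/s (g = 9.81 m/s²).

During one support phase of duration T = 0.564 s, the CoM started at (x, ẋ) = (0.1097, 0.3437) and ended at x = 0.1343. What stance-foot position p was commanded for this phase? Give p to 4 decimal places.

p = 0.2295

ωT = 3.5172·0.564 = 1.983701; cosh(ωT) = 3.703578, sinh(ωT) = 3.566019
x(T) = p + (x₀−p)·cosh(ωT) + (ẋ₀/ω)·sinh(ωT) ⇒ p·(1 − cosh) = x(T) − x₀·cosh − (ẋ₀/ω)·sinh
numerator   = 0.1343 − (0.1097)·3.703578 − (0.3437/3.5172)·3.566019 = -0.620453
denominator = 1 − 3.703578 = -2.703578
p = -0.620453 / -2.703578 = 0.2295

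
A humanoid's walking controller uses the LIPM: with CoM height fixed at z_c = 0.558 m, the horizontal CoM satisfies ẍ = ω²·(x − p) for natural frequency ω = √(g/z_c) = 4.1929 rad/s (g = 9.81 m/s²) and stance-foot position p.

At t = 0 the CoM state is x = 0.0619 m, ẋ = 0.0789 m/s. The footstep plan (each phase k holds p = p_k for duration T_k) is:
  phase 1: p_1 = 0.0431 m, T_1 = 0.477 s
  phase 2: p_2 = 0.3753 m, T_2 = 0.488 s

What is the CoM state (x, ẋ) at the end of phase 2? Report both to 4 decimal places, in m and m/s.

x = 0.1440, ẋ = -0.7899

phase 1: p=0.0431, T=0.477, ωT=2.000013, cosh=3.762244, sinh=3.626910; start (x,ẋ)=(0.061900, 0.078900) → end (x,ẋ)=(0.182080, 0.582738)
phase 2: p=0.3753, T=0.488, ωT=2.046135, cosh=3.933586, sinh=3.804352; start (x,ẋ)=(0.182080, 0.582738) → end (x,ẋ)=(0.143988, -0.789861)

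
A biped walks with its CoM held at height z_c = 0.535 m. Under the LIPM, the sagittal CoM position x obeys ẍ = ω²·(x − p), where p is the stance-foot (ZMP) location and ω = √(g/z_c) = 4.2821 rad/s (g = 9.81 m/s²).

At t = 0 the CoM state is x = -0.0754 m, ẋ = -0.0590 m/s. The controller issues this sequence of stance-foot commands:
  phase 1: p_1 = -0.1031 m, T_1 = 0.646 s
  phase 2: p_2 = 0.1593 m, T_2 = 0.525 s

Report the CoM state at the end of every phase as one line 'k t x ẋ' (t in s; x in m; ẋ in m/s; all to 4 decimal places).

phase 1: p=-0.1031, T=0.646, ωT=2.766237, cosh=7.980793, sinh=7.917895; start (x,ẋ)=(-0.075400, -0.059000) → end (x,ẋ)=(0.008873, 0.468308)
phase 2: p=0.1593, T=0.525, ωT=2.248102, cosh=4.787675, sinh=4.682075; start (x,ẋ)=(0.008873, 0.468308) → end (x,ẋ)=(-0.048845, -0.773824)

1 0.6460 0.0089 0.4683
2 1.1710 -0.0488 -0.7738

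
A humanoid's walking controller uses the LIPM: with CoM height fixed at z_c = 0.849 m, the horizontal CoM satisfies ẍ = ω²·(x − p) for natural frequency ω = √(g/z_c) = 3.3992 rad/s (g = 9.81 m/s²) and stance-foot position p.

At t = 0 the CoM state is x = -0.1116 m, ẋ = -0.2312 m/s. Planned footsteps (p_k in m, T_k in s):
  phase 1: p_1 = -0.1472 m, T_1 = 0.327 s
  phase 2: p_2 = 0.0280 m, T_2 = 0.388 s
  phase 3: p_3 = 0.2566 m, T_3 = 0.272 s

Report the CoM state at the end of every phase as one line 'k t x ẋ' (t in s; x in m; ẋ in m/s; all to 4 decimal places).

1 0.3270 -0.1794 -0.2254
2 0.7150 -0.5026 -1.6754
3 0.9870 -1.3744 -5.1848

phase 1: p=-0.1472, T=0.327, ωT=1.111538, cosh=1.684041, sinh=1.354989; start (x,ẋ)=(-0.111600, -0.231200) → end (x,ẋ)=(-0.179409, -0.225381)
phase 2: p=0.0280, T=0.388, ωT=1.318890, cosh=2.003350, sinh=1.735917; start (x,ẋ)=(-0.179409, -0.225381) → end (x,ẋ)=(-0.502611, -1.675382)
phase 3: p=0.2566, T=0.272, ωT=0.924582, cosh=1.458756, sinh=1.062059; start (x,ẋ)=(-0.502611, -1.675382) → end (x,ẋ)=(-1.374367, -5.184842)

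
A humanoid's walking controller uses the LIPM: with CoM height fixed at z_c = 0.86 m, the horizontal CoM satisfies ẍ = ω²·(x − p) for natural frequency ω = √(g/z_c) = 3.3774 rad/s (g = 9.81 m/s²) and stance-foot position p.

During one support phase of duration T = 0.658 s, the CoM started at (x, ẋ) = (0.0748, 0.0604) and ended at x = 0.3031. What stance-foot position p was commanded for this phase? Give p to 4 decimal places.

p = 0.0348

ωT = 3.3774·0.658 = 2.222329; cosh(ωT) = 4.668579, sinh(ωT) = 4.560223
x(T) = p + (x₀−p)·cosh(ωT) + (ẋ₀/ω)·sinh(ωT) ⇒ p·(1 − cosh) = x(T) − x₀·cosh − (ẋ₀/ω)·sinh
numerator   = 0.3031 − (0.0748)·4.668579 − (0.0604/3.3774)·4.560223 = -0.127663
denominator = 1 − 4.668579 = -3.668579
p = -0.127663 / -3.668579 = 0.0348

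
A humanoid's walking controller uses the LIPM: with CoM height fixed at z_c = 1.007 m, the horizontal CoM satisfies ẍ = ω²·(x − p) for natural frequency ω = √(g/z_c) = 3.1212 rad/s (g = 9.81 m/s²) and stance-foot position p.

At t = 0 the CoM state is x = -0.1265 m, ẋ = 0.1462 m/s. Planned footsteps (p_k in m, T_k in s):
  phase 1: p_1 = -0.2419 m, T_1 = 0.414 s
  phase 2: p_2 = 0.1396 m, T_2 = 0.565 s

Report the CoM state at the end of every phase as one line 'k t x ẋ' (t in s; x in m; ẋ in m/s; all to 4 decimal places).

1 0.4140 0.0629 0.8924
2 0.9790 0.7185 2.0010

phase 1: p=-0.2419, T=0.414, ωT=1.292177, cosh=1.957688, sinh=1.683015; start (x,ẋ)=(-0.126500, 0.146200) → end (x,ẋ)=(0.062851, 0.892413)
phase 2: p=0.1396, T=0.565, ωT=1.763478, cosh=3.002068, sinh=2.830620; start (x,ẋ)=(0.062851, 0.892413) → end (x,ẋ)=(0.718526, 2.001015)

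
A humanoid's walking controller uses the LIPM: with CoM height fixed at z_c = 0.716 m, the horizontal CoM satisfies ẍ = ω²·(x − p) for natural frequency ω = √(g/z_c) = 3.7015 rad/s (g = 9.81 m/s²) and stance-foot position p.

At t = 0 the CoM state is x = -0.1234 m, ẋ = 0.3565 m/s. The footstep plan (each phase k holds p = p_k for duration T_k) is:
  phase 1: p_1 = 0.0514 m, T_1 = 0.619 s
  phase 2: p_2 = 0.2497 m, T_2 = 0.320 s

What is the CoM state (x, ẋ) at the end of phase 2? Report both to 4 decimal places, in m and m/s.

phase 1: p=0.0514, T=0.619, ωT=2.291228, cosh=4.994109, sinh=4.892967; start (x,ẋ)=(-0.123400, 0.356500) → end (x,ẋ)=(-0.350317, -1.385458)
phase 2: p=0.2497, T=0.320, ωT=1.184480, cosh=1.787446, sinh=1.481541; start (x,ẋ)=(-0.350317, -1.385458) → end (x,ẋ)=(-1.377334, -5.766881)

x = -1.3773, ẋ = -5.7669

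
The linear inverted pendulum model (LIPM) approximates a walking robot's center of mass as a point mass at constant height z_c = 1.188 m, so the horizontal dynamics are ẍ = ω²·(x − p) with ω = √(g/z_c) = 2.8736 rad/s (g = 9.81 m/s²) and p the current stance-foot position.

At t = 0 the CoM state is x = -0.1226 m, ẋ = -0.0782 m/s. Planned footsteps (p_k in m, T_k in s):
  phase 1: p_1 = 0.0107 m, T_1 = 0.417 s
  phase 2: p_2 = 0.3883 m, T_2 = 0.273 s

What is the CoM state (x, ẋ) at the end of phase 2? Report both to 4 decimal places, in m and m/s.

phase 1: p=0.0107, T=0.417, ωT=1.198291, cosh=1.808079, sinh=1.506370; start (x,ẋ)=(-0.122600, -0.078200) → end (x,ẋ)=(-0.271310, -0.718408)
phase 2: p=0.3883, T=0.273, ωT=0.784493, cosh=1.323823, sinh=0.867472; start (x,ẋ)=(-0.271310, -0.718408) → end (x,ẋ)=(-0.701778, -2.595300)

x = -0.7018, ẋ = -2.5953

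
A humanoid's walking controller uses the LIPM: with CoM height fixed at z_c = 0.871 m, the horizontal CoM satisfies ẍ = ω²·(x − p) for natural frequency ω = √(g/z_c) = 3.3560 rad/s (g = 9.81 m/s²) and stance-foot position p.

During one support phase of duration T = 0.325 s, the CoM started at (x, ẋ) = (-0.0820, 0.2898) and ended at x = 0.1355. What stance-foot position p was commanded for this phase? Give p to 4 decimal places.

ωT = 3.3560·0.325 = 1.090700; cosh(ωT) = 1.656169, sinh(ωT) = 1.320188
x(T) = p + (x₀−p)·cosh(ωT) + (ẋ₀/ω)·sinh(ωT) ⇒ p·(1 − cosh) = x(T) − x₀·cosh − (ẋ₀/ω)·sinh
numerator   = 0.1355 − (-0.0820)·1.656169 − (0.2898/3.3560)·1.320188 = 0.157304
denominator = 1 − 1.656169 = -0.656169
p = 0.157304 / -0.656169 = -0.2397

p = -0.2397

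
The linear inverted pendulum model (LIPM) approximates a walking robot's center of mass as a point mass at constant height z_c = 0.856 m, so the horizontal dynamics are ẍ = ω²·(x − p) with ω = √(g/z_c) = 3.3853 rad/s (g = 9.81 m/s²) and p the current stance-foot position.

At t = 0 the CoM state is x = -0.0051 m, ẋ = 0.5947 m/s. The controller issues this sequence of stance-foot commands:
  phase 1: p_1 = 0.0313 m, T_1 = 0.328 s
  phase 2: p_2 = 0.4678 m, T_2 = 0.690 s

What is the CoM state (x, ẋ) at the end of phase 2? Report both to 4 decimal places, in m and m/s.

x = 0.3723, ẋ = -0.1576

phase 1: p=0.0313, T=0.328, ωT=1.110378, cosh=1.682471, sinh=1.353036; start (x,ẋ)=(-0.005100, 0.594700) → end (x,ẋ)=(0.207748, 0.833837)
phase 2: p=0.4678, T=0.690, ωT=2.335857, cosh=5.217522, sinh=5.120794; start (x,ẋ)=(0.207748, 0.833837) → end (x,ẋ)=(0.372281, -0.157552)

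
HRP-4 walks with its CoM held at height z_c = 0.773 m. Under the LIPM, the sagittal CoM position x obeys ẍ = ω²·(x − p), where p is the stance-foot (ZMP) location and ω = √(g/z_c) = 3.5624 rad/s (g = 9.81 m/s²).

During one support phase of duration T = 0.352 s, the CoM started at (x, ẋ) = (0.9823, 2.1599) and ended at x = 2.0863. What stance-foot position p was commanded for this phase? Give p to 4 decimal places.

p = 0.8390

ωT = 3.5624·0.352 = 1.253965; cosh(ωT) = 1.894790, sinh(ωT) = 1.609419
x(T) = p + (x₀−p)·cosh(ωT) + (ẋ₀/ω)·sinh(ωT) ⇒ p·(1 − cosh) = x(T) − x₀·cosh − (ẋ₀/ω)·sinh
numerator   = 2.0863 − (0.9823)·1.894790 − (2.1599/3.5624)·1.609419 = -0.750751
denominator = 1 − 1.894790 = -0.894790
p = -0.750751 / -0.894790 = 0.8390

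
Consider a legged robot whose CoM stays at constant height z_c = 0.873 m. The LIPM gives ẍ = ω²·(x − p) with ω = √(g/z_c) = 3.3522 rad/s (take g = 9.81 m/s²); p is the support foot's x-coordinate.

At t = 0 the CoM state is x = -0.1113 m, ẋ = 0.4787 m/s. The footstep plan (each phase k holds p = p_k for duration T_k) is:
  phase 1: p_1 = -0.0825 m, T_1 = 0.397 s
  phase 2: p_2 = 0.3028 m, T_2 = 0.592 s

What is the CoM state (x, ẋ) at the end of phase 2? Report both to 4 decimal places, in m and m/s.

x = 0.4409, ẋ = 0.6614

phase 1: p=-0.0825, T=0.397, ωT=1.330823, cosh=2.024209, sinh=1.759949; start (x,ẋ)=(-0.111300, 0.478700) → end (x,ẋ)=(0.110527, 0.799077)
phase 2: p=0.3028, T=0.592, ωT=1.984502, cosh=3.706438, sinh=3.568989; start (x,ẋ)=(0.110527, 0.799077) → end (x,ẋ)=(0.440905, 0.661378)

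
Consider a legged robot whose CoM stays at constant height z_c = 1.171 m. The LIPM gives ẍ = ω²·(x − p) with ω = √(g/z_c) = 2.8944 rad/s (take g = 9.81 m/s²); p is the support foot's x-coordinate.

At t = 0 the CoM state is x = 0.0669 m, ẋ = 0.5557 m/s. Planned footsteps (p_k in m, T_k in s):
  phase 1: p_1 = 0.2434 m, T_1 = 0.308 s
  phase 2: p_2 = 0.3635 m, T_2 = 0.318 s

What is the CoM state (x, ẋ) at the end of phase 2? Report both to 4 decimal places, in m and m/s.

x = 0.2062, ẋ = -0.1427

phase 1: p=0.2434, T=0.308, ωT=0.891475, cosh=1.424388, sinh=1.014337; start (x,ẋ)=(0.066900, 0.555700) → end (x,ẋ)=(0.186740, 0.273346)
phase 2: p=0.3635, T=0.318, ωT=0.920419, cosh=1.454347, sinh=1.055995; start (x,ẋ)=(0.186740, 0.273346) → end (x,ẋ)=(0.206157, -0.142723)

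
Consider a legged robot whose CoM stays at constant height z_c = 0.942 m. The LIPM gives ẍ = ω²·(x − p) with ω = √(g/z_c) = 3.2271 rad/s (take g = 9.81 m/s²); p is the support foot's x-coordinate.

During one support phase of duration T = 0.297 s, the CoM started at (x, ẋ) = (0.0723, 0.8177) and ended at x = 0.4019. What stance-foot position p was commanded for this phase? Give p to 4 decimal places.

ωT = 3.2271·0.297 = 0.958449; cosh(ωT) = 1.495568, sinh(ωT) = 1.112080
x(T) = p + (x₀−p)·cosh(ωT) + (ẋ₀/ω)·sinh(ωT) ⇒ p·(1 − cosh) = x(T) − x₀·cosh − (ẋ₀/ω)·sinh
numerator   = 0.4019 − (0.0723)·1.495568 − (0.8177/3.2271)·1.112080 = 0.011986
denominator = 1 − 1.495568 = -0.495568
p = 0.011986 / -0.495568 = -0.0242

p = -0.0242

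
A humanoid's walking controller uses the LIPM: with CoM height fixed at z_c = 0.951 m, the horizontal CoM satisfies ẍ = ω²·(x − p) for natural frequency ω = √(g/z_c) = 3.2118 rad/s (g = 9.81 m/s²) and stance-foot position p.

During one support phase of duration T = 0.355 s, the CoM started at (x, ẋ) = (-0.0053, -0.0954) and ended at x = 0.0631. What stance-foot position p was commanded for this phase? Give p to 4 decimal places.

p = -0.1575

ωT = 3.2118·0.355 = 1.140189; cosh(ωT) = 1.723559, sinh(ωT) = 1.403800
x(T) = p + (x₀−p)·cosh(ωT) + (ẋ₀/ω)·sinh(ωT) ⇒ p·(1 − cosh) = x(T) − x₀·cosh − (ẋ₀/ω)·sinh
numerator   = 0.0631 − (-0.0053)·1.723559 − (-0.0954/3.2118)·1.403800 = 0.113932
denominator = 1 − 1.723559 = -0.723559
p = 0.113932 / -0.723559 = -0.1575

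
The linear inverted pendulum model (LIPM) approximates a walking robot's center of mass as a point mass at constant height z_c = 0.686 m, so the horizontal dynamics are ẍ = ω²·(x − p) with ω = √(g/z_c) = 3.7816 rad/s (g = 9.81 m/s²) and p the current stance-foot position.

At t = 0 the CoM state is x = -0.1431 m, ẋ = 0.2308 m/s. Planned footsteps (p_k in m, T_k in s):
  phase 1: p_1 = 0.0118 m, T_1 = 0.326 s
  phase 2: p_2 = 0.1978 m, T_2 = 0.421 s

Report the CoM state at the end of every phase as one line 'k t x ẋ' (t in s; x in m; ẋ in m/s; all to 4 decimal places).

1 0.3260 -0.1807 -0.4899
2 0.7470 -1.0758 -4.6245

phase 1: p=0.0118, T=0.326, ωT=1.232802, cosh=1.861151, sinh=1.569677; start (x,ẋ)=(-0.143100, 0.230800) → end (x,ẋ)=(-0.180691, -0.489915)
phase 2: p=0.1978, T=0.421, ωT=1.592054, cosh=2.558668, sinh=2.355161; start (x,ẋ)=(-0.180691, -0.489915) → end (x,ẋ)=(-1.075751, -4.624479)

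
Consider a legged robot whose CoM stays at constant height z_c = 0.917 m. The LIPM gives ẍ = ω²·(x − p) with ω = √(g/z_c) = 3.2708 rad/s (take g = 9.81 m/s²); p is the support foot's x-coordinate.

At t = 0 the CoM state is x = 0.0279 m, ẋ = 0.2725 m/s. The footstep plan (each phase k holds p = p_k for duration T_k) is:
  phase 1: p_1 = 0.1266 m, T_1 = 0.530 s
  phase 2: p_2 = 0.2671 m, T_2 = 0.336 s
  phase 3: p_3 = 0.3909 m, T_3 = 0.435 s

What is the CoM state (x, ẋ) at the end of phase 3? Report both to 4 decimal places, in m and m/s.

x = -1.3047, ẋ = -5.4029

phase 1: p=0.1266, T=0.530, ωT=1.733524, cosh=2.918614, sinh=2.741953; start (x,ẋ)=(0.027900, 0.272500) → end (x,ẋ)=(0.066973, -0.089857)
phase 2: p=0.2671, T=0.336, ωT=1.098989, cosh=1.667169, sinh=1.333961; start (x,ẋ)=(0.066973, -0.089857) → end (x,ẋ)=(-0.103193, -1.022984)
phase 3: p=0.3909, T=0.435, ωT=1.422798, cosh=2.194875, sinh=1.953837; start (x,ẋ)=(-0.103193, -1.022984) → end (x,ẋ)=(-1.304659, -5.402876)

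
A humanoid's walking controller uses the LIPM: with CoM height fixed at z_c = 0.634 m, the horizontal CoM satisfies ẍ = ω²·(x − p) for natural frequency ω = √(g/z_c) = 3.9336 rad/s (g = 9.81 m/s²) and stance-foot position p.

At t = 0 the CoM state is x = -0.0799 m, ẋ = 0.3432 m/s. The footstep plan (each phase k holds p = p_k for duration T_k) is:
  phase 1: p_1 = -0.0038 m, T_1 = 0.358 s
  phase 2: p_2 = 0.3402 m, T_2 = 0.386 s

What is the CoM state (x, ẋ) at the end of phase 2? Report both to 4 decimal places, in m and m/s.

phase 1: p=-0.0038, T=0.358, ωT=1.408229, cosh=2.166642, sinh=1.922065; start (x,ẋ)=(-0.079900, 0.343200) → end (x,ẋ)=(-0.000984, 0.168227)
phase 2: p=0.3402, T=0.386, ωT=1.518370, cosh=2.391923, sinh=2.172854; start (x,ẋ)=(-0.000984, 0.168227) → end (x,ẋ)=(-0.382961, -2.513765)

x = -0.3830, ẋ = -2.5138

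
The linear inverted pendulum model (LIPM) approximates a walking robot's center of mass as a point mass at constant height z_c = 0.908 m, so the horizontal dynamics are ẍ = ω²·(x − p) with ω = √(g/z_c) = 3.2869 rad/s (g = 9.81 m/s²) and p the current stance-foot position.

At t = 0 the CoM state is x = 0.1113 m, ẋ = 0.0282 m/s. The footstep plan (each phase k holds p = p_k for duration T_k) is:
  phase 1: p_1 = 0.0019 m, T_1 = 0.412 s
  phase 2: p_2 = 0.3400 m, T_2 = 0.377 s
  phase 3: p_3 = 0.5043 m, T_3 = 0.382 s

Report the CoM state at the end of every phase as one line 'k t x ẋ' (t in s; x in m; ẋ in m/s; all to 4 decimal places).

1 0.4120 0.2434 0.7083
2 0.7890 0.5001 0.8233
3 1.1710 0.9002 1.5399

phase 1: p=0.0019, T=0.412, ωT=1.354203, cosh=2.065912, sinh=1.807759; start (x,ẋ)=(0.111300, 0.028200) → end (x,ẋ)=(0.243421, 0.708305)
phase 2: p=0.3400, T=0.377, ωT=1.239161, cosh=1.871172, sinh=1.581545; start (x,ẋ)=(0.243421, 0.708305) → end (x,ẋ)=(0.500096, 0.823304)
phase 3: p=0.5043, T=0.382, ωT=1.255596, cosh=1.897418, sinh=1.612511; start (x,ẋ)=(0.500096, 0.823304) → end (x,ẋ)=(0.900225, 1.539867)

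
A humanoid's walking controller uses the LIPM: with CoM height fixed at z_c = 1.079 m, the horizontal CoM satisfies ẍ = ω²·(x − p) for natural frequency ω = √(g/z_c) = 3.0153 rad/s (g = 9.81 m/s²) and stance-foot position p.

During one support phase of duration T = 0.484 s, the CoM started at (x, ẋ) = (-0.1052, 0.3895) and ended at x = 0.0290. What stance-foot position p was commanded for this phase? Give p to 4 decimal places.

ωT = 3.0153·0.484 = 1.459405; cosh(ωT) = 2.267887, sinh(ωT) = 2.035512
x(T) = p + (x₀−p)·cosh(ωT) + (ẋ₀/ω)·sinh(ωT) ⇒ p·(1 − cosh) = x(T) − x₀·cosh − (ẋ₀/ω)·sinh
numerator   = 0.0290 − (-0.1052)·2.267887 − (0.3895/3.0153)·2.035512 = 0.004645
denominator = 1 − 2.267887 = -1.267887
p = 0.004645 / -1.267887 = -0.0037

p = -0.0037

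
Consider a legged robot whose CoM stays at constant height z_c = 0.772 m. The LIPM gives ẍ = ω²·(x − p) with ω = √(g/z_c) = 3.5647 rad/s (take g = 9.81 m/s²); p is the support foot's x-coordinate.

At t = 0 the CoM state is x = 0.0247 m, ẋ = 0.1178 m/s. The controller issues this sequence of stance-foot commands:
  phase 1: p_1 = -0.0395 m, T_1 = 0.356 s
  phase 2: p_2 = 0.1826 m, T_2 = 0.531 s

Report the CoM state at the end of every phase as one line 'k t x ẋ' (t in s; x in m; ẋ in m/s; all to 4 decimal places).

phase 1: p=-0.0395, T=0.356, ωT=1.269033, cosh=1.919257, sinh=1.638154; start (x,ẋ)=(0.024700, 0.117800) → end (x,ẋ)=(0.137851, 0.600986)
phase 2: p=0.1826, T=0.531, ωT=1.892856, cosh=3.394470, sinh=3.243829; start (x,ẋ)=(0.137851, 0.600986) → end (x,ẋ)=(0.577591, 1.522587)

1 0.3560 0.1379 0.6010
2 0.8870 0.5776 1.5226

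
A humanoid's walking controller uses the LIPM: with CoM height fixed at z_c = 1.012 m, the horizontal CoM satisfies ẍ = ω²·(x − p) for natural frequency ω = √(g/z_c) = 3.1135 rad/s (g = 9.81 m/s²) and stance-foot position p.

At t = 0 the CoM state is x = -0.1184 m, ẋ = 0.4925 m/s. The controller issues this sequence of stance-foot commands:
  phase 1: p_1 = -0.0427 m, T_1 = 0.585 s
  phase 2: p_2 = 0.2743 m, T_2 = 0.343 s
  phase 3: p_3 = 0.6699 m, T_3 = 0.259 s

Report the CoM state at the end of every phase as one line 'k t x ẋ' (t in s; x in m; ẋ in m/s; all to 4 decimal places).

1 0.5850 0.1933 0.8525
2 0.9280 0.4937 1.0630
3 1.1870 0.7394 0.9360

phase 1: p=-0.0427, T=0.585, ωT=1.821398, cosh=3.171145, sinh=3.009345; start (x,ẋ)=(-0.118400, 0.492500) → end (x,ẋ)=(0.193269, 0.852510)
phase 2: p=0.2743, T=0.343, ωT=1.067931, cosh=1.626536, sinh=1.282817; start (x,ẋ)=(0.193269, 0.852510) → end (x,ẋ)=(0.493749, 1.062996)
phase 3: p=0.6699, T=0.259, ωT=0.806397, cosh=1.343143, sinh=0.896679; start (x,ẋ)=(0.493749, 1.062996) → end (x,ẋ)=(0.739444, 0.935977)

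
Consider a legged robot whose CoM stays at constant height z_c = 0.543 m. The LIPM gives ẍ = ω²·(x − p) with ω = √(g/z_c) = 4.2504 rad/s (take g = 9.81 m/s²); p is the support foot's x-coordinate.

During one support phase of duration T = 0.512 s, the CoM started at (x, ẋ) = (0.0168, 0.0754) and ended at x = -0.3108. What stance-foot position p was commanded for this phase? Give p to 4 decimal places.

p = 0.1337

ωT = 4.2504·0.512 = 2.176205; cosh(ωT) = 4.463134, sinh(ωT) = 4.349663
x(T) = p + (x₀−p)·cosh(ωT) + (ẋ₀/ω)·sinh(ωT) ⇒ p·(1 − cosh) = x(T) − x₀·cosh − (ẋ₀/ω)·sinh
numerator   = -0.3108 − (0.0168)·4.463134 − (0.0754/4.2504)·4.349663 = -0.462942
denominator = 1 − 4.463134 = -3.463134
p = -0.462942 / -3.463134 = 0.1337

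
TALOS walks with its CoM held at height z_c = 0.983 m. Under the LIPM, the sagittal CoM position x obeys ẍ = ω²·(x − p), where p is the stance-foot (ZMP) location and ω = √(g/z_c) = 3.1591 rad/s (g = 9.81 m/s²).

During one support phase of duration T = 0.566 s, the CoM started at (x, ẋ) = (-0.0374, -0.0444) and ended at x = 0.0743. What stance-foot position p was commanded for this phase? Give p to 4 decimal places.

p = -0.1110

ωT = 3.1591·0.566 = 1.788051; cosh(ωT) = 3.072537, sinh(ωT) = 2.905251
x(T) = p + (x₀−p)·cosh(ωT) + (ẋ₀/ω)·sinh(ωT) ⇒ p·(1 − cosh) = x(T) − x₀·cosh − (ẋ₀/ω)·sinh
numerator   = 0.0743 − (-0.0374)·3.072537 − (-0.0444/3.1591)·2.905251 = 0.230045
denominator = 1 − 3.072537 = -2.072537
p = 0.230045 / -2.072537 = -0.1110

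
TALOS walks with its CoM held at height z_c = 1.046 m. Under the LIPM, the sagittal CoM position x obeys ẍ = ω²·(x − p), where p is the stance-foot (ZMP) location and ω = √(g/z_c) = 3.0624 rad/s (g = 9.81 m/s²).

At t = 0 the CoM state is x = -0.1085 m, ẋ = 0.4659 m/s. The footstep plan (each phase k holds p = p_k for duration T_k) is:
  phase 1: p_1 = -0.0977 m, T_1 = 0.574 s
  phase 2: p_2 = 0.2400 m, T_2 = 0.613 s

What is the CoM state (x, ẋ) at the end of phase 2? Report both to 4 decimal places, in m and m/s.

x = 1.7871, ẋ = 4.9093

phase 1: p=-0.0977, T=0.574, ωT=1.757818, cosh=2.986093, sinh=2.813673; start (x,ẋ)=(-0.108500, 0.465900) → end (x,ẋ)=(0.298110, 1.298162)
phase 2: p=0.2400, T=0.613, ωT=1.877251, cosh=3.344263, sinh=3.191253; start (x,ẋ)=(0.298110, 1.298162) → end (x,ẋ)=(1.787118, 4.909296)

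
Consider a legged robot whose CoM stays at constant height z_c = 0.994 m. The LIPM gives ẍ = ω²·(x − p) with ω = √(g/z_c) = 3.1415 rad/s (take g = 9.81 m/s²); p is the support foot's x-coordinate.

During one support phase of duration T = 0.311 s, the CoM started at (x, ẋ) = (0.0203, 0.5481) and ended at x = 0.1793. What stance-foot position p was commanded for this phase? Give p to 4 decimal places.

ωT = 3.1415·0.311 = 0.977006; cosh(ωT) = 1.516464, sinh(ωT) = 1.140028
x(T) = p + (x₀−p)·cosh(ωT) + (ẋ₀/ω)·sinh(ωT) ⇒ p·(1 − cosh) = x(T) − x₀·cosh − (ẋ₀/ω)·sinh
numerator   = 0.1793 − (0.0203)·1.516464 − (0.5481/3.1415)·1.140028 = -0.050386
denominator = 1 − 1.516464 = -0.516464
p = -0.050386 / -0.516464 = 0.0976

p = 0.0976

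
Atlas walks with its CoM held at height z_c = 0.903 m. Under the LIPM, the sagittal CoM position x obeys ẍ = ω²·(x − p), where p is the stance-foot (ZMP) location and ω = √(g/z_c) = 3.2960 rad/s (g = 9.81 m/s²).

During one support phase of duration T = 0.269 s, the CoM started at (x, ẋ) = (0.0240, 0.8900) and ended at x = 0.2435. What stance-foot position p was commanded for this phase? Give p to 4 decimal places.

ωT = 3.2960·0.269 = 0.886624; cosh(ωT) = 1.419483, sinh(ωT) = 1.007439
x(T) = p + (x₀−p)·cosh(ωT) + (ẋ₀/ω)·sinh(ωT) ⇒ p·(1 − cosh) = x(T) − x₀·cosh − (ẋ₀/ω)·sinh
numerator   = 0.2435 − (0.0240)·1.419483 − (0.8900/3.2960)·1.007439 = -0.062601
denominator = 1 − 1.419483 = -0.419483
p = -0.062601 / -0.419483 = 0.1492

p = 0.1492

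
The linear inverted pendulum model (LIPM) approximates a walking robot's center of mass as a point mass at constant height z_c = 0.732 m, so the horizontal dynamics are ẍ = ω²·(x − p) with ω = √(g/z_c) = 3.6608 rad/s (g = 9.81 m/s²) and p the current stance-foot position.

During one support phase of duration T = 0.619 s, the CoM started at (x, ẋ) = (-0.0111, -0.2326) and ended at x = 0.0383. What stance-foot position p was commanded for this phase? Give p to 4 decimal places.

ωT = 3.6608·0.619 = 2.266035; cosh(ωT) = 4.872411, sinh(ωT) = 4.768689
x(T) = p + (x₀−p)·cosh(ωT) + (ẋ₀/ω)·sinh(ωT) ⇒ p·(1 − cosh) = x(T) − x₀·cosh − (ẋ₀/ω)·sinh
numerator   = 0.0383 − (-0.0111)·4.872411 − (-0.2326/3.6608)·4.768689 = 0.395377
denominator = 1 − 4.872411 = -3.872411
p = 0.395377 / -3.872411 = -0.1021

p = -0.1021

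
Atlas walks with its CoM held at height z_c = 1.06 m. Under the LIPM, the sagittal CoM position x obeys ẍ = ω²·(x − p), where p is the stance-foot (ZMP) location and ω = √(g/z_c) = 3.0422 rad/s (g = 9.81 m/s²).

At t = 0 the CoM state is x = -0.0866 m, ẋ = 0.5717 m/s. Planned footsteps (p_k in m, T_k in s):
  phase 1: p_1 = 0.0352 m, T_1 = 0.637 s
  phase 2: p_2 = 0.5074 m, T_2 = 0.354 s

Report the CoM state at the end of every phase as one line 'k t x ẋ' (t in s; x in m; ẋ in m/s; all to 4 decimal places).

phase 1: p=0.0352, T=0.637, ωT=1.937881, cosh=3.544016, sinh=3.400008; start (x,ẋ)=(-0.086600, 0.571700) → end (x,ẋ)=(0.242479, 0.766275)
phase 2: p=0.5074, T=0.354, ωT=1.076939, cosh=1.638158, sinh=1.297521; start (x,ẋ)=(0.242479, 0.766275) → end (x,ẋ)=(0.400240, 0.209553)

1 0.6370 0.2425 0.7663
2 0.9910 0.4002 0.2096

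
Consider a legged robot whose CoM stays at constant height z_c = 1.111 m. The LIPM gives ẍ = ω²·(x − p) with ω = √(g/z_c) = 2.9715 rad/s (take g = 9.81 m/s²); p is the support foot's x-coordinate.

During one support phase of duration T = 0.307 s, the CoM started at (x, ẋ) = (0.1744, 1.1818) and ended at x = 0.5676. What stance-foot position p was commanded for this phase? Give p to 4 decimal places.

p = 0.2239

ωT = 2.9715·0.307 = 0.912250; cosh(ωT) = 1.445770, sinh(ωT) = 1.044150
x(T) = p + (x₀−p)·cosh(ωT) + (ẋ₀/ω)·sinh(ωT) ⇒ p·(1 − cosh) = x(T) − x₀·cosh − (ẋ₀/ω)·sinh
numerator   = 0.5676 − (0.1744)·1.445770 − (1.1818/2.9715)·1.044150 = -0.099813
denominator = 1 − 1.445770 = -0.445770
p = -0.099813 / -0.445770 = 0.2239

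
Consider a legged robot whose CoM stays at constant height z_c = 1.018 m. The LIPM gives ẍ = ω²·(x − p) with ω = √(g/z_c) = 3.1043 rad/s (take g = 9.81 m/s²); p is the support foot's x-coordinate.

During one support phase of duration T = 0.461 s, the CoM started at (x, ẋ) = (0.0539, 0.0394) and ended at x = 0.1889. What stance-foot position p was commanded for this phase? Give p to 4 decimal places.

ωT = 3.1043·0.461 = 1.431082; cosh(ωT) = 2.211137, sinh(ωT) = 1.972087
x(T) = p + (x₀−p)·cosh(ωT) + (ẋ₀/ω)·sinh(ωT) ⇒ p·(1 − cosh) = x(T) − x₀·cosh − (ẋ₀/ω)·sinh
numerator   = 0.1889 − (0.0539)·2.211137 − (0.0394/3.1043)·1.972087 = 0.044690
denominator = 1 − 2.211137 = -1.211137
p = 0.044690 / -1.211137 = -0.0369

p = -0.0369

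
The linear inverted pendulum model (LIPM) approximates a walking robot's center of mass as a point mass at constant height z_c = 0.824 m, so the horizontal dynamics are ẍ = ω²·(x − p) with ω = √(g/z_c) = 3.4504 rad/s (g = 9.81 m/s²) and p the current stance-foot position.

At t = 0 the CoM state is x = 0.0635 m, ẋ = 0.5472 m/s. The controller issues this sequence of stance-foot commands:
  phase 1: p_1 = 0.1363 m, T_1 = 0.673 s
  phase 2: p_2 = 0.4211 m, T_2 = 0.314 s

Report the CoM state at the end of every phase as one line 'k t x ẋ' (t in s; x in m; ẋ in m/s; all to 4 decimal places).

1 0.6730 0.5624 1.5484
2 0.9870 1.2408 3.1872

phase 1: p=0.1363, T=0.673, ωT=2.322119, cosh=5.147664, sinh=5.049598; start (x,ẋ)=(0.063500, 0.547200) → end (x,ẋ)=(0.562367, 1.548397)
phase 2: p=0.4211, T=0.314, ωT=1.083426, cosh=1.646609, sinh=1.308175; start (x,ẋ)=(0.562367, 1.548397) → end (x,ẋ)=(1.240767, 3.187248)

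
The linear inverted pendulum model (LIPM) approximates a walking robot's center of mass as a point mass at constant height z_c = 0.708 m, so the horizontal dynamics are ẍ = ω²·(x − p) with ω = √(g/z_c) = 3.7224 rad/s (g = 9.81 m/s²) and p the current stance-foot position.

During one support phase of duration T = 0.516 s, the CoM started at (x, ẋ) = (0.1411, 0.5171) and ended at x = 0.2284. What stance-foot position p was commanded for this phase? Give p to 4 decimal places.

ωT = 3.7224·0.516 = 1.920758; cosh(ωT) = 3.486315, sinh(ωT) = 3.339819
x(T) = p + (x₀−p)·cosh(ωT) + (ẋ₀/ω)·sinh(ωT) ⇒ p·(1 − cosh) = x(T) − x₀·cosh − (ẋ₀/ω)·sinh
numerator   = 0.2284 − (0.1411)·3.486315 − (0.5171/3.7224)·3.339819 = -0.727472
denominator = 1 − 3.486315 = -2.486315
p = -0.727472 / -2.486315 = 0.2926

p = 0.2926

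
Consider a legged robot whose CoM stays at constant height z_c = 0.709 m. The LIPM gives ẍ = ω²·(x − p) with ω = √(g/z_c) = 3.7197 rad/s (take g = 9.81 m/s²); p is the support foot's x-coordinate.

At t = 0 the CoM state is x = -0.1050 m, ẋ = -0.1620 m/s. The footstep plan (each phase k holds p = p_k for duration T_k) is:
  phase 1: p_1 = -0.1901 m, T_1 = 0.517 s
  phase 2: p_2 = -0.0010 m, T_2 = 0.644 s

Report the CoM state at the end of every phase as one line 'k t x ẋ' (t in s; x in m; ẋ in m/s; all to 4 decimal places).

1 0.5170 -0.0386 0.4937
2 1.1610 0.5134 1.9713

phase 1: p=-0.1901, T=0.517, ωT=1.923085, cosh=3.494094, sinh=3.347939; start (x,ẋ)=(-0.105000, -0.162000) → end (x,ẋ)=(-0.038562, 0.493735)
phase 2: p=-0.0010, T=0.644, ωT=2.395487, cosh=5.532333, sinh=5.441205; start (x,ẋ)=(-0.038562, 0.493735) → end (x,ẋ)=(0.513435, 1.971271)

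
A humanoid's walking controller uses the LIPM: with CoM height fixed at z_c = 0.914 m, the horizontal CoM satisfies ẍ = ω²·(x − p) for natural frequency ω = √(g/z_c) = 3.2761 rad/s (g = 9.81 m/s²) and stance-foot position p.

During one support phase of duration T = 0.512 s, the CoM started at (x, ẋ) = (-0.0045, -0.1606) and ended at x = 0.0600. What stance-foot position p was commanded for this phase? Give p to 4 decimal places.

ωT = 3.2761·0.512 = 1.677363; cosh(ωT) = 2.769146, sinh(ωT) = 2.582280
x(T) = p + (x₀−p)·cosh(ωT) + (ẋ₀/ω)·sinh(ωT) ⇒ p·(1 − cosh) = x(T) − x₀·cosh − (ẋ₀/ω)·sinh
numerator   = 0.0600 − (-0.0045)·2.769146 − (-0.1606/3.2761)·2.582280 = 0.199049
denominator = 1 − 2.769146 = -1.769146
p = 0.199049 / -1.769146 = -0.1125

p = -0.1125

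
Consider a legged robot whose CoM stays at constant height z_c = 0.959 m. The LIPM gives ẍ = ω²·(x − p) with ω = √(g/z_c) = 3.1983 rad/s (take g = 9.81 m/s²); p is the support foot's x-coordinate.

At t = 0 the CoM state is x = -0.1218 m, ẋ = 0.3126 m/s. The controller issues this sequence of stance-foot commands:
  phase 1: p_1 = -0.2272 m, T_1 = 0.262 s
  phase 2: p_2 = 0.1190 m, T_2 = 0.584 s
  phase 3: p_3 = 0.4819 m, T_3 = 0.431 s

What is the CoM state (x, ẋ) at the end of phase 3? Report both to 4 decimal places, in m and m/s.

phase 1: p=-0.2272, T=0.262, ωT=0.837955, cosh=1.372114, sinh=0.939520; start (x,ẋ)=(-0.121800, 0.312600) → end (x,ẋ)=(0.009249, 0.745636)
phase 2: p=0.1190, T=0.584, ωT=1.867807, cosh=3.314273, sinh=3.159811; start (x,ẋ)=(0.009249, 0.745636) → end (x,ẋ)=(0.491918, 1.362094)
phase 3: p=0.4819, T=0.431, ωT=1.378467, cosh=2.110389, sinh=1.858425; start (x,ẋ)=(0.491918, 1.362094) → end (x,ẋ)=(1.294508, 2.934092)

x = 1.2945, ẋ = 2.9341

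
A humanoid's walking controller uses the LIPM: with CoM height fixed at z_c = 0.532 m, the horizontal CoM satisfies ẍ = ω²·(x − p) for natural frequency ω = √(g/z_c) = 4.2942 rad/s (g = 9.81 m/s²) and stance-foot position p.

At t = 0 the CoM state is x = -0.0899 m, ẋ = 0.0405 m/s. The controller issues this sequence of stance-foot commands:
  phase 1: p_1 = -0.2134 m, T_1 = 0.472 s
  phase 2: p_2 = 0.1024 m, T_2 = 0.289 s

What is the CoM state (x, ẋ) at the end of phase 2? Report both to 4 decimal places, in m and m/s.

phase 1: p=-0.2134, T=0.472, ωT=2.026862, cosh=3.860991, sinh=3.729243; start (x,ẋ)=(-0.089900, 0.040500) → end (x,ẋ)=(0.298604, 2.134113)
phase 2: p=0.1024, T=0.289, ωT=1.241024, cosh=1.874121, sinh=1.585033; start (x,ẋ)=(0.298604, 2.134113) → end (x,ẋ)=(1.257833, 5.335038)

x = 1.2578, ẋ = 5.3350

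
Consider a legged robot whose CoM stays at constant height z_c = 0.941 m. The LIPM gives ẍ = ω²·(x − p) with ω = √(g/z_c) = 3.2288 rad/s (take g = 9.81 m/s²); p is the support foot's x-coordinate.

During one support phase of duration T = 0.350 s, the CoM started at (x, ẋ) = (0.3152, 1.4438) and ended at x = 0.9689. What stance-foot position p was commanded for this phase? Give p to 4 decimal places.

ωT = 3.2288·0.350 = 1.130080; cosh(ωT) = 1.709456, sinh(ωT) = 1.386448
x(T) = p + (x₀−p)·cosh(ωT) + (ẋ₀/ω)·sinh(ωT) ⇒ p·(1 − cosh) = x(T) − x₀·cosh − (ẋ₀/ω)·sinh
numerator   = 0.9689 − (0.3152)·1.709456 − (1.4438/3.2288)·1.386448 = -0.189889
denominator = 1 − 1.709456 = -0.709456
p = -0.189889 / -0.709456 = 0.2677

p = 0.2677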